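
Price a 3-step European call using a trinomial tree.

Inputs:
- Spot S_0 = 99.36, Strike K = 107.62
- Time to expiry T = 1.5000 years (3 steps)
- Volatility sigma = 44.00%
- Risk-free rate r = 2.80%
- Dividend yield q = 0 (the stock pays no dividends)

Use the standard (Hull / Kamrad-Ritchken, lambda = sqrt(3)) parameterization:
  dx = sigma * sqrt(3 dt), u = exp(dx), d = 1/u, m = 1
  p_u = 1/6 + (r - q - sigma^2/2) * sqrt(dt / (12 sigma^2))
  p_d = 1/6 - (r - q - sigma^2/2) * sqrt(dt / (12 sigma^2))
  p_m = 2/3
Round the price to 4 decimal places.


dt = T/N = 0.500000; dx = sigma*sqrt(3*dt) = 0.538888
u = exp(dx) = 1.714099; d = 1/u = 0.583397
p_u = 0.134749, p_m = 0.666667, p_d = 0.198584
Discount per step: exp(-r*dt) = 0.986098
Stock lattice S(k, j) with j the centered position index:
  k=0: S(0,+0) = 99.3600
  k=1: S(1,-1) = 57.9663; S(1,+0) = 99.3600; S(1,+1) = 170.3129
  k=2: S(2,-2) = 33.8174; S(2,-1) = 57.9663; S(2,+0) = 99.3600; S(2,+1) = 170.3129; S(2,+2) = 291.9332
  k=3: S(3,-3) = 19.7289; S(3,-2) = 33.8174; S(3,-1) = 57.9663; S(3,+0) = 99.3600; S(3,+1) = 170.3129; S(3,+2) = 291.9332; S(3,+3) = 500.4025
Terminal payoffs V(N, j) = max(S_T - K, 0):
  V(3,-3) = 0.000000; V(3,-2) = 0.000000; V(3,-1) = 0.000000; V(3,+0) = 0.000000; V(3,+1) = 62.692905; V(3,+2) = 184.313228; V(3,+3) = 392.782537
Backward induction: V(k, j) = exp(-r*dt) * [p_u * V(k+1, j+1) + p_m * V(k+1, j) + p_d * V(k+1, j-1)]
  V(2,-2) = exp(-r*dt) * [p_u*0.000000 + p_m*0.000000 + p_d*0.000000] = 0.000000
  V(2,-1) = exp(-r*dt) * [p_u*0.000000 + p_m*0.000000 + p_d*0.000000] = 0.000000
  V(2,+0) = exp(-r*dt) * [p_u*62.692905 + p_m*0.000000 + p_d*0.000000] = 8.330365
  V(2,+1) = exp(-r*dt) * [p_u*184.313228 + p_m*62.692905 + p_d*0.000000] = 65.704968
  V(2,+2) = exp(-r*dt) * [p_u*392.782537 + p_m*184.313228 + p_d*62.692905] = 185.635222
  V(1,-1) = exp(-r*dt) * [p_u*8.330365 + p_m*0.000000 + p_d*0.000000] = 1.106903
  V(1,+0) = exp(-r*dt) * [p_u*65.704968 + p_m*8.330365 + p_d*0.000000] = 14.206964
  V(1,+1) = exp(-r*dt) * [p_u*185.635222 + p_m*65.704968 + p_d*8.330365] = 69.492035
  V(0,+0) = exp(-r*dt) * [p_u*69.492035 + p_m*14.206964 + p_d*1.106903] = 18.790197

Answer: Price = V(0,0) = 18.7902


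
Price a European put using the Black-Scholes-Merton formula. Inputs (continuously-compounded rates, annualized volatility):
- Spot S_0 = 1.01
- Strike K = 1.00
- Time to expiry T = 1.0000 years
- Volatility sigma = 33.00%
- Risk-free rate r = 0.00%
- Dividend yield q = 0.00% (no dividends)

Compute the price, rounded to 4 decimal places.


d1 = (ln(S/K) + (r - q + 0.5*sigma^2) * T) / (sigma * sqrt(T)) = 0.19515252
d2 = d1 - sigma * sqrt(T) = -0.13484748
exp(-rT) = 1.00000000; exp(-qT) = 1.00000000
P = K * exp(-rT) * N(-d2) - S_0 * exp(-qT) * N(-d1)
N(-d1) = 0.42263677; N(-d2) = 0.55363377
P = 1.0000 * 1.00000000 * 0.55363377 - 1.0100 * 1.00000000 * 0.42263677 = 0.1268

Answer: Price = 0.1268


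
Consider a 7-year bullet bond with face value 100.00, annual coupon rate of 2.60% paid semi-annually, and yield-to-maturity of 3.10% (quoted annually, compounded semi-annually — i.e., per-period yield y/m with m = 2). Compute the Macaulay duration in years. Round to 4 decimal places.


Coupon per period c = face * coupon_rate / m = 1.300000
Periods per year m = 2; per-period yield y/m = 0.015500
Number of cashflows N = 14
Cashflows (t years, CF_t, discount factor 1/(1+y/m)^(m*t), PV):
  t = 0.5000: CF_t = 1.300000, DF = 0.984737, PV = 1.280158
  t = 1.0000: CF_t = 1.300000, DF = 0.969706, PV = 1.260618
  t = 1.5000: CF_t = 1.300000, DF = 0.954905, PV = 1.241377
  t = 2.0000: CF_t = 1.300000, DF = 0.940330, PV = 1.222429
  t = 2.5000: CF_t = 1.300000, DF = 0.925977, PV = 1.203771
  t = 3.0000: CF_t = 1.300000, DF = 0.911844, PV = 1.185397
  t = 3.5000: CF_t = 1.300000, DF = 0.897926, PV = 1.167304
  t = 4.0000: CF_t = 1.300000, DF = 0.884220, PV = 1.149487
  t = 4.5000: CF_t = 1.300000, DF = 0.870724, PV = 1.131942
  t = 5.0000: CF_t = 1.300000, DF = 0.857434, PV = 1.114664
  t = 5.5000: CF_t = 1.300000, DF = 0.844347, PV = 1.097651
  t = 6.0000: CF_t = 1.300000, DF = 0.831459, PV = 1.080897
  t = 6.5000: CF_t = 1.300000, DF = 0.818768, PV = 1.064399
  t = 7.0000: CF_t = 101.300000, DF = 0.806271, PV = 81.675247
Price P = sum_t PV_t = 96.875338
Macaulay numerator sum_t t * PV_t:
  t * PV_t at t = 0.5000: 0.640079
  t * PV_t at t = 1.0000: 1.260618
  t * PV_t at t = 1.5000: 1.862065
  t * PV_t at t = 2.0000: 2.444858
  t * PV_t at t = 2.5000: 3.009426
  t * PV_t at t = 3.0000: 3.556191
  t * PV_t at t = 3.5000: 4.085563
  t * PV_t at t = 4.0000: 4.597947
  t * PV_t at t = 4.5000: 5.093737
  t * PV_t at t = 5.0000: 5.573321
  t * PV_t at t = 5.5000: 6.037079
  t * PV_t at t = 6.0000: 6.485381
  t * PV_t at t = 6.5000: 6.918591
  t * PV_t at t = 7.0000: 571.726730
Macaulay duration D = (sum_t t * PV_t) / P = 623.291584 / 96.875338 = 6.433955

Answer: Macaulay duration = 6.4340 years


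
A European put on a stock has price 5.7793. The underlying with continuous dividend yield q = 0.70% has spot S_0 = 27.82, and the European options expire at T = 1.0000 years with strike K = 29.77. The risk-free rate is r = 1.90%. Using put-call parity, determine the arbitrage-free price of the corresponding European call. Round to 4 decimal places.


Put-call parity: C - P = S_0 * exp(-qT) - K * exp(-rT).
S_0 * exp(-qT) = 27.8200 * 0.99302444 = 27.62594000
K * exp(-rT) = 29.7700 * 0.98117936 = 29.20970961
C = P + S*exp(-qT) - K*exp(-rT)
C = 5.7793 + 27.62594000 - 29.20970961 = 4.1955

Answer: Call price = 4.1955


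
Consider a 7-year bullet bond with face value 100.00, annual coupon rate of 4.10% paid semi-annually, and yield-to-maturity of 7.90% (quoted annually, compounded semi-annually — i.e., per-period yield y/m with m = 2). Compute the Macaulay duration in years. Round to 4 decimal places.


Answer: Macaulay duration = 6.0307 years

Derivation:
Coupon per period c = face * coupon_rate / m = 2.050000
Periods per year m = 2; per-period yield y/m = 0.039500
Number of cashflows N = 14
Cashflows (t years, CF_t, discount factor 1/(1+y/m)^(m*t), PV):
  t = 0.5000: CF_t = 2.050000, DF = 0.962001, PV = 1.972102
  t = 1.0000: CF_t = 2.050000, DF = 0.925446, PV = 1.897164
  t = 1.5000: CF_t = 2.050000, DF = 0.890280, PV = 1.825074
  t = 2.0000: CF_t = 2.050000, DF = 0.856450, PV = 1.755723
  t = 2.5000: CF_t = 2.050000, DF = 0.823906, PV = 1.689007
  t = 3.0000: CF_t = 2.050000, DF = 0.792598, PV = 1.624826
  t = 3.5000: CF_t = 2.050000, DF = 0.762480, PV = 1.563084
  t = 4.0000: CF_t = 2.050000, DF = 0.733507, PV = 1.503689
  t = 4.5000: CF_t = 2.050000, DF = 0.705634, PV = 1.446550
  t = 5.0000: CF_t = 2.050000, DF = 0.678821, PV = 1.391582
  t = 5.5000: CF_t = 2.050000, DF = 0.653026, PV = 1.338704
  t = 6.0000: CF_t = 2.050000, DF = 0.628212, PV = 1.287834
  t = 6.5000: CF_t = 2.050000, DF = 0.604340, PV = 1.238898
  t = 7.0000: CF_t = 102.050000, DF = 0.581376, PV = 59.329419
Price P = sum_t PV_t = 79.863655
Macaulay numerator sum_t t * PV_t:
  t * PV_t at t = 0.5000: 0.986051
  t * PV_t at t = 1.0000: 1.897164
  t * PV_t at t = 1.5000: 2.737610
  t * PV_t at t = 2.0000: 3.511445
  t * PV_t at t = 2.5000: 4.222517
  t * PV_t at t = 3.0000: 4.874478
  t * PV_t at t = 3.5000: 5.470795
  t * PV_t at t = 4.0000: 6.014754
  t * PV_t at t = 4.5000: 6.509475
  t * PV_t at t = 5.0000: 6.957912
  t * PV_t at t = 5.5000: 7.362870
  t * PV_t at t = 6.0000: 7.727005
  t * PV_t at t = 6.5000: 8.052835
  t * PV_t at t = 7.0000: 415.305935
Macaulay duration D = (sum_t t * PV_t) / P = 481.630847 / 79.863655 = 6.030664


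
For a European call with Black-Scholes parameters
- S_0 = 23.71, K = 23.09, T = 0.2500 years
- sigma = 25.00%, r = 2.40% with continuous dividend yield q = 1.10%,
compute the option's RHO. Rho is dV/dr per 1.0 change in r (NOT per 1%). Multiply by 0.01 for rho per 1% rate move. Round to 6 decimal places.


d1 = 0.3004782137; d2 = 0.1754782137
phi(d1) = 0.3813330603; exp(-qT) = 0.9972537778; exp(-rT) = 0.9940179641
N(d2) = 0.5696480559
Rho = K*T*exp(-rT)*N(d2) = 23.0900 * 0.2500 * 0.9940179641 * 0.5696480559 = 3.268623

Answer: Rho = 3.268623


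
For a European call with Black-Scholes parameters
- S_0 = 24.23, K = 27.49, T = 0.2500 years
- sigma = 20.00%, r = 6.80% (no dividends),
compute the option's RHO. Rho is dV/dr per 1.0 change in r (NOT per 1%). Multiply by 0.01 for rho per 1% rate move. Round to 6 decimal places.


Answer: Rho = 0.855819

Derivation:
d1 = -1.0423076735; d2 = -1.1423076735
phi(d1) = 0.2317395479; exp(-qT) = 1.0000000000; exp(-rT) = 0.9831436846
N(d2) = 0.1266630764
Rho = K*T*exp(-rT)*N(d2) = 27.4900 * 0.2500 * 0.9831436846 * 0.1266630764 = 0.855819


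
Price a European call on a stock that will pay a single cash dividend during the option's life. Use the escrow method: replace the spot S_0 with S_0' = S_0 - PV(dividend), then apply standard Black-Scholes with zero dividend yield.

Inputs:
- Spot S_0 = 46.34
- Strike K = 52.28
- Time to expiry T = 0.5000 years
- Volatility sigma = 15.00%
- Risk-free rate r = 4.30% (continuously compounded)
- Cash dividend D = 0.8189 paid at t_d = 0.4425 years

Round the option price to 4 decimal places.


PV(D) = D * exp(-r * t_d) = 0.8189 * 0.98115238 = 0.80346568
S_0' = S_0 - PV(D) = 46.3400 - 0.80346568 = 45.53653432
d1 = (ln(S_0'/K) + (r + sigma^2/2)*T) / (sigma*sqrt(T)) = -1.04627227
d2 = d1 - sigma*sqrt(T) = -1.15233829
exp(-rT) = 0.97872948
N(d1) = 0.14771767; N(d2) = 0.12459104
C = S_0' * N(d1) - K * exp(-rT) * N(d2) = 45.53653432 * 0.14771767 - 52.2800 * 0.97872948 * 0.12459104 = 0.3515

Answer: Price = 0.3515


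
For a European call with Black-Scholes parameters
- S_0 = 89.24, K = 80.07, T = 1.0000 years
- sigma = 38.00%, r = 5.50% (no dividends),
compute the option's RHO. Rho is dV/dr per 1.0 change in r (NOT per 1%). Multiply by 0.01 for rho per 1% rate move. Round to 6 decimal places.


d1 = 0.6200739934; d2 = 0.2400739934
phi(d1) = 0.3291688586; exp(-qT) = 1.0000000000; exp(-rT) = 0.9464851480
N(d2) = 0.5948635525
Rho = K*T*exp(-rT)*N(d2) = 80.0700 * 1.0000 * 0.9464851480 * 0.5948635525 = 45.081773

Answer: Rho = 45.081773


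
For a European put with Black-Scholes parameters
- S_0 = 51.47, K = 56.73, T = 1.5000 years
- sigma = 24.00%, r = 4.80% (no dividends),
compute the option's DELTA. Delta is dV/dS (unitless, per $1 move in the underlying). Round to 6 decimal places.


Answer: Delta = -0.475726

Derivation:
d1 = 0.0608832322; d2 = -0.2330555370
phi(d1) = 0.3982035719; exp(-qT) = 1.0000000000; exp(-rT) = 0.9305308958
N(-d1) = 0.4757261017
Delta = -exp(-qT) * N(-d1) = -1.0000000000 * 0.4757261017 = -0.475726


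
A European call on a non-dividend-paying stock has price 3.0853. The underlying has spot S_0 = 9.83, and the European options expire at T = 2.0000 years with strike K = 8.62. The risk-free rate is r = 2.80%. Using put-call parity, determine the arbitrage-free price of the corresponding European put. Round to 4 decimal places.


Put-call parity: C - P = S_0 * exp(-qT) - K * exp(-rT).
S_0 * exp(-qT) = 9.8300 * 1.00000000 = 9.83000000
K * exp(-rT) = 8.6200 * 0.94553914 = 8.15054735
P = C - S*exp(-qT) + K*exp(-rT)
P = 3.0853 - 9.83000000 + 8.15054735 = 1.4058

Answer: Put price = 1.4058


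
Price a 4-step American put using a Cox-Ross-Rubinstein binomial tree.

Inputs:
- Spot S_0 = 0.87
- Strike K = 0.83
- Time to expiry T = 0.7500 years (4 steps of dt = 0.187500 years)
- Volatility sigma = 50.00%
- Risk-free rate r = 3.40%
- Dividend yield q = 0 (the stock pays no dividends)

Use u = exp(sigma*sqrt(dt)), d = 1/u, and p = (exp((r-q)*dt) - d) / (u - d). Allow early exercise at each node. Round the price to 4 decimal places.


dt = T/N = 0.187500
u = exp(sigma*sqrt(dt)) = 1.241731; d = 1/u = 0.805327
p = (exp((r-q)*dt) - d) / (u - d) = 0.460739
Discount per step: exp(-r*dt) = 0.993645
Stock lattice S(k, i) with i counting down-moves:
  k=0: S(0,0) = 0.8700
  k=1: S(1,0) = 1.0803; S(1,1) = 0.7006
  k=2: S(2,0) = 1.3414; S(2,1) = 0.8700; S(2,2) = 0.5642
  k=3: S(3,0) = 1.6657; S(3,1) = 1.0803; S(3,2) = 0.7006; S(3,3) = 0.4544
  k=4: S(4,0) = 2.0684; S(4,1) = 1.3414; S(4,2) = 0.8700; S(4,3) = 0.5642; S(4,4) = 0.3659
Terminal payoffs V(N, i) = max(K - S_T, 0):
  V(4,0) = 0.000000; V(4,1) = 0.000000; V(4,2) = 0.000000; V(4,3) = 0.265760; V(4,4) = 0.464061
Backward induction: V(k, i) = exp(-r*dt) * [p * V(k+1, i) + (1-p) * V(k+1, i+1)]; then take max(V_cont, immediate exercise) for American.
  V(3,0) = exp(-r*dt) * [p*0.000000 + (1-p)*0.000000] = 0.000000; exercise = 0.000000; V(3,0) = max -> 0.000000
  V(3,1) = exp(-r*dt) * [p*0.000000 + (1-p)*0.000000] = 0.000000; exercise = 0.000000; V(3,1) = max -> 0.000000
  V(3,2) = exp(-r*dt) * [p*0.000000 + (1-p)*0.265760] = 0.142403; exercise = 0.129365; V(3,2) = max -> 0.142403
  V(3,3) = exp(-r*dt) * [p*0.265760 + (1-p)*0.464061] = 0.370327; exercise = 0.375602; V(3,3) = max -> 0.375602
  V(2,0) = exp(-r*dt) * [p*0.000000 + (1-p)*0.000000] = 0.000000; exercise = 0.000000; V(2,0) = max -> 0.000000
  V(2,1) = exp(-r*dt) * [p*0.000000 + (1-p)*0.142403] = 0.076305; exercise = 0.000000; V(2,1) = max -> 0.076305
  V(2,2) = exp(-r*dt) * [p*0.142403 + (1-p)*0.375602] = 0.266454; exercise = 0.265760; V(2,2) = max -> 0.266454
  V(1,0) = exp(-r*dt) * [p*0.000000 + (1-p)*0.076305] = 0.040887; exercise = 0.000000; V(1,0) = max -> 0.040887
  V(1,1) = exp(-r*dt) * [p*0.076305 + (1-p)*0.266454] = 0.177708; exercise = 0.129365; V(1,1) = max -> 0.177708
  V(0,0) = exp(-r*dt) * [p*0.040887 + (1-p)*0.177708] = 0.113941; exercise = 0.000000; V(0,0) = max -> 0.113941

Answer: Price = V(0,0) = 0.1139


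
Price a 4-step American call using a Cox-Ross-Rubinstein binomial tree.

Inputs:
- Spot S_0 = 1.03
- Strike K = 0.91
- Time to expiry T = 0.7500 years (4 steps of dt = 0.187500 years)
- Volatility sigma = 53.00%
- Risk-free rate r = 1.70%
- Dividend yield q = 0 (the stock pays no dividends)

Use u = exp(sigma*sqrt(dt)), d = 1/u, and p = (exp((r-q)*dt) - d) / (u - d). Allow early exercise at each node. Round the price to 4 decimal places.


Answer: Price = V(0,0) = 0.2533

Derivation:
dt = T/N = 0.187500
u = exp(sigma*sqrt(dt)) = 1.257967; d = 1/u = 0.794934
p = (exp((r-q)*dt) - d) / (u - d) = 0.449771
Discount per step: exp(-r*dt) = 0.996818
Stock lattice S(k, i) with i counting down-moves:
  k=0: S(0,0) = 1.0300
  k=1: S(1,0) = 1.2957; S(1,1) = 0.8188
  k=2: S(2,0) = 1.6300; S(2,1) = 1.0300; S(2,2) = 0.6509
  k=3: S(3,0) = 2.0504; S(3,1) = 1.2957; S(3,2) = 0.8188; S(3,3) = 0.5174
  k=4: S(4,0) = 2.5794; S(4,1) = 1.6300; S(4,2) = 1.0300; S(4,3) = 0.6509; S(4,4) = 0.4113
Terminal payoffs V(N, i) = max(S_T - K, 0):
  V(4,0) = 1.669371; V(4,1) = 0.719955; V(4,2) = 0.120000; V(4,3) = 0.000000; V(4,4) = 0.000000
Backward induction: V(k, i) = exp(-r*dt) * [p * V(k+1, i) + (1-p) * V(k+1, i+1)]; then take max(V_cont, immediate exercise) for American.
  V(3,0) = exp(-r*dt) * [p*1.669371 + (1-p)*0.719955] = 1.143325; exercise = 1.140429; V(3,0) = max -> 1.143325
  V(3,1) = exp(-r*dt) * [p*0.719955 + (1-p)*0.120000] = 0.388602; exercise = 0.385706; V(3,1) = max -> 0.388602
  V(3,2) = exp(-r*dt) * [p*0.120000 + (1-p)*0.000000] = 0.053801; exercise = 0.000000; V(3,2) = max -> 0.053801
  V(3,3) = exp(-r*dt) * [p*0.000000 + (1-p)*0.000000] = 0.000000; exercise = 0.000000; V(3,3) = max -> 0.000000
  V(2,0) = exp(-r*dt) * [p*1.143325 + (1-p)*0.388602] = 0.725738; exercise = 0.719955; V(2,0) = max -> 0.725738
  V(2,1) = exp(-r*dt) * [p*0.388602 + (1-p)*0.053801] = 0.203734; exercise = 0.120000; V(2,1) = max -> 0.203734
  V(2,2) = exp(-r*dt) * [p*0.053801 + (1-p)*0.000000] = 0.024121; exercise = 0.000000; V(2,2) = max -> 0.024121
  V(1,0) = exp(-r*dt) * [p*0.725738 + (1-p)*0.203734] = 0.437121; exercise = 0.385706; V(1,0) = max -> 0.437121
  V(1,1) = exp(-r*dt) * [p*0.203734 + (1-p)*0.024121] = 0.104572; exercise = 0.000000; V(1,1) = max -> 0.104572
  V(0,0) = exp(-r*dt) * [p*0.437121 + (1-p)*0.104572] = 0.253334; exercise = 0.120000; V(0,0) = max -> 0.253334


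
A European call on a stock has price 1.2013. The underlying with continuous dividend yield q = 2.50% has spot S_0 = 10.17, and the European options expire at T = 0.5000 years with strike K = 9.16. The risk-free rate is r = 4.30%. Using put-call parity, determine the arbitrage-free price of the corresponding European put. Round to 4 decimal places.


Answer: Put price = 0.1228

Derivation:
Put-call parity: C - P = S_0 * exp(-qT) - K * exp(-rT).
S_0 * exp(-qT) = 10.1700 * 0.98757780 = 10.04366623
K * exp(-rT) = 9.1600 * 0.97872948 = 8.96516201
P = C - S*exp(-qT) + K*exp(-rT)
P = 1.2013 - 10.04366623 + 8.96516201 = 0.1228


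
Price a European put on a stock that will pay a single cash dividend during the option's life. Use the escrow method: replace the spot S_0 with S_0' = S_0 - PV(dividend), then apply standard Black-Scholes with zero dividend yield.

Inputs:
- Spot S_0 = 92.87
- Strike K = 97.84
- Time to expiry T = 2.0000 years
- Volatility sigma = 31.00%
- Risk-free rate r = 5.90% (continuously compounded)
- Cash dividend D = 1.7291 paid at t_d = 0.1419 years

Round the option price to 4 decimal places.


PV(D) = D * exp(-r * t_d) = 1.7291 * 0.99166285 = 1.71468423
S_0' = S_0 - PV(D) = 92.8700 - 1.71468423 = 91.15531577
d1 = (ln(S_0'/K) + (r + sigma^2/2)*T) / (sigma*sqrt(T)) = 0.32693727
d2 = d1 - sigma*sqrt(T) = -0.11146894
exp(-rT) = 0.88869605
N(-d1) = 0.37185767; N(-d2) = 0.54437775
P = K * exp(-rT) * N(-d2) - S_0' * N(-d1) = 97.8400 * 0.88869605 * 0.54437775 - 91.15531577 * 0.37185767 = 13.4369

Answer: Price = 13.4369


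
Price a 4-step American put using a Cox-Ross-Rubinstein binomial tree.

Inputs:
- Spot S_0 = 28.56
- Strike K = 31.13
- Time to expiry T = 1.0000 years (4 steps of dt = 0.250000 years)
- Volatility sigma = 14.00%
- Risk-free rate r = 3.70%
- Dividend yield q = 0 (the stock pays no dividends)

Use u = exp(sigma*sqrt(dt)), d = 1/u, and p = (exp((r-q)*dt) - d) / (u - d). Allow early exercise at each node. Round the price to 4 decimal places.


dt = T/N = 0.250000
u = exp(sigma*sqrt(dt)) = 1.072508; d = 1/u = 0.932394
p = (exp((r-q)*dt) - d) / (u - d) = 0.548831
Discount per step: exp(-r*dt) = 0.990793
Stock lattice S(k, i) with i counting down-moves:
  k=0: S(0,0) = 28.5600
  k=1: S(1,0) = 30.6308; S(1,1) = 26.6292
  k=2: S(2,0) = 32.8518; S(2,1) = 28.5600; S(2,2) = 24.8289
  k=3: S(3,0) = 35.2338; S(3,1) = 30.6308; S(3,2) = 26.6292; S(3,3) = 23.1503
  k=4: S(4,0) = 37.7886; S(4,1) = 32.8518; S(4,2) = 28.5600; S(4,3) = 24.8289; S(4,4) = 21.5852
Terminal payoffs V(N, i) = max(K - S_T, 0):
  V(4,0) = 0.000000; V(4,1) = 0.000000; V(4,2) = 2.570000; V(4,3) = 6.301129; V(4,4) = 9.544816
Backward induction: V(k, i) = exp(-r*dt) * [p * V(k+1, i) + (1-p) * V(k+1, i+1)]; then take max(V_cont, immediate exercise) for American.
  V(3,0) = exp(-r*dt) * [p*0.000000 + (1-p)*0.000000] = 0.000000; exercise = 0.000000; V(3,0) = max -> 0.000000
  V(3,1) = exp(-r*dt) * [p*0.000000 + (1-p)*2.570000] = 1.148829; exercise = 0.499166; V(3,1) = max -> 1.148829
  V(3,2) = exp(-r*dt) * [p*2.570000 + (1-p)*6.301129] = 4.214208; exercise = 4.500833; V(3,2) = max -> 4.500833
  V(3,3) = exp(-r*dt) * [p*6.301129 + (1-p)*9.544816] = 7.693089; exercise = 7.979714; V(3,3) = max -> 7.979714
  V(2,0) = exp(-r*dt) * [p*0.000000 + (1-p)*1.148829] = 0.513544; exercise = 0.000000; V(2,0) = max -> 0.513544
  V(2,1) = exp(-r*dt) * [p*1.148829 + (1-p)*4.500833] = 2.636647; exercise = 2.570000; V(2,1) = max -> 2.636647
  V(2,2) = exp(-r*dt) * [p*4.500833 + (1-p)*7.979714] = 6.014504; exercise = 6.301129; V(2,2) = max -> 6.301129
  V(1,0) = exp(-r*dt) * [p*0.513544 + (1-p)*2.636647] = 1.457874; exercise = 0.499166; V(1,0) = max -> 1.457874
  V(1,1) = exp(-r*dt) * [p*2.636647 + (1-p)*6.301129] = 4.250449; exercise = 4.500833; V(1,1) = max -> 4.500833
  V(0,0) = exp(-r*dt) * [p*1.457874 + (1-p)*4.500833] = 2.804699; exercise = 2.570000; V(0,0) = max -> 2.804699

Answer: Price = V(0,0) = 2.8047


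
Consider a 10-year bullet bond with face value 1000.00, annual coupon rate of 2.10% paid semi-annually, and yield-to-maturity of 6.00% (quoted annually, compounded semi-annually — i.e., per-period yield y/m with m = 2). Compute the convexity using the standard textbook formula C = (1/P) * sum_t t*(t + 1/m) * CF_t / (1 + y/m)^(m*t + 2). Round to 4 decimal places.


Answer: Convexity = 84.0840

Derivation:
Coupon per period c = face * coupon_rate / m = 10.500000
Periods per year m = 2; per-period yield y/m = 0.030000
Number of cashflows N = 20
Cashflows (t years, CF_t, discount factor 1/(1+y/m)^(m*t), PV):
  t = 0.5000: CF_t = 10.500000, DF = 0.970874, PV = 10.194175
  t = 1.0000: CF_t = 10.500000, DF = 0.942596, PV = 9.897257
  t = 1.5000: CF_t = 10.500000, DF = 0.915142, PV = 9.608987
  t = 2.0000: CF_t = 10.500000, DF = 0.888487, PV = 9.329114
  t = 2.5000: CF_t = 10.500000, DF = 0.862609, PV = 9.057392
  t = 3.0000: CF_t = 10.500000, DF = 0.837484, PV = 8.793585
  t = 3.5000: CF_t = 10.500000, DF = 0.813092, PV = 8.537461
  t = 4.0000: CF_t = 10.500000, DF = 0.789409, PV = 8.288797
  t = 4.5000: CF_t = 10.500000, DF = 0.766417, PV = 8.047376
  t = 5.0000: CF_t = 10.500000, DF = 0.744094, PV = 7.812986
  t = 5.5000: CF_t = 10.500000, DF = 0.722421, PV = 7.585423
  t = 6.0000: CF_t = 10.500000, DF = 0.701380, PV = 7.364489
  t = 6.5000: CF_t = 10.500000, DF = 0.680951, PV = 7.149989
  t = 7.0000: CF_t = 10.500000, DF = 0.661118, PV = 6.941737
  t = 7.5000: CF_t = 10.500000, DF = 0.641862, PV = 6.739550
  t = 8.0000: CF_t = 10.500000, DF = 0.623167, PV = 6.543253
  t = 8.5000: CF_t = 10.500000, DF = 0.605016, PV = 6.352673
  t = 9.0000: CF_t = 10.500000, DF = 0.587395, PV = 6.167643
  t = 9.5000: CF_t = 10.500000, DF = 0.570286, PV = 5.988003
  t = 10.0000: CF_t = 1010.500000, DF = 0.553676, PV = 559.489350
Price P = sum_t PV_t = 709.889240
Convexity numerator sum_t t*(t + 1/m) * CF_t / (1+y/m)^(m*t + 2):
  t = 0.5000: term = 4.804494
  t = 1.0000: term = 13.993671
  t = 1.5000: term = 27.172177
  t = 2.0000: term = 43.967923
  t = 2.5000: term = 64.030957
  t = 3.0000: term = 87.032368
  t = 3.5000: term = 112.663260
  t = 4.0000: term = 140.633750
  t = 4.5000: term = 170.672027
  t = 5.0000: term = 202.523440
  t = 5.5000: term = 235.949639
  t = 6.0000: term = 270.727741
  t = 6.5000: term = 306.649545
  t = 7.0000: term = 343.520775
  t = 7.5000: term = 381.160361
  t = 8.0000: term = 419.399750
  t = 8.5000: term = 458.082251
  t = 9.0000: term = 497.062408
  t = 9.5000: term = 536.205403
  t = 10.0000: term = 55374.099075
Convexity = (1/P) * sum = 59690.351015 / 709.889240 = 84.084034


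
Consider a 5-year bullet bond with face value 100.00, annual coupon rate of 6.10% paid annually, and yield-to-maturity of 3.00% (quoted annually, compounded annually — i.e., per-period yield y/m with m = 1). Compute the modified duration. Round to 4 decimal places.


Answer: Modified duration = 4.3653

Derivation:
Coupon per period c = face * coupon_rate / m = 6.100000
Periods per year m = 1; per-period yield y/m = 0.030000
Number of cashflows N = 5
Cashflows (t years, CF_t, discount factor 1/(1+y/m)^(m*t), PV):
  t = 1.0000: CF_t = 6.100000, DF = 0.970874, PV = 5.922330
  t = 2.0000: CF_t = 6.100000, DF = 0.942596, PV = 5.749835
  t = 3.0000: CF_t = 6.100000, DF = 0.915142, PV = 5.582364
  t = 4.0000: CF_t = 6.100000, DF = 0.888487, PV = 5.419771
  t = 5.0000: CF_t = 106.100000, DF = 0.862609, PV = 91.522792
Price P = sum_t PV_t = 114.197092
First compute Macaulay numerator sum_t t * PV_t:
  t * PV_t at t = 1.0000: 5.922330
  t * PV_t at t = 2.0000: 11.499670
  t * PV_t at t = 3.0000: 16.747092
  t * PV_t at t = 4.0000: 21.679084
  t * PV_t at t = 5.0000: 457.613960
Macaulay duration D = 513.462137 / 114.197092 = 4.496280
Modified duration = D / (1 + y/m) = 4.496280 / (1 + 0.030000) = 4.365321


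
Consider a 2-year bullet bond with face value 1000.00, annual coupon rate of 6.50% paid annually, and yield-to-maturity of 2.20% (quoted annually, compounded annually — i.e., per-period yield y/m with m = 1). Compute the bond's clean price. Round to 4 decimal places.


Coupon per period c = face * coupon_rate / m = 65.000000
Periods per year m = 1; per-period yield y/m = 0.022000
Number of cashflows N = 2
Cashflows (t years, CF_t, discount factor 1/(1+y/m)^(m*t), PV):
  t = 1.0000: CF_t = 65.000000, DF = 0.978474, PV = 63.600783
  t = 2.0000: CF_t = 1065.000000, DF = 0.957411, PV = 1019.642235
Price P = sum_t PV_t = 1083.243018

Answer: Price = 1083.2430


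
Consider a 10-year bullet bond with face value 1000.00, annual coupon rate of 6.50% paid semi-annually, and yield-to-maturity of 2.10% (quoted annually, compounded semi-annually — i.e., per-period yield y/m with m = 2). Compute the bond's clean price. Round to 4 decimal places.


Coupon per period c = face * coupon_rate / m = 32.500000
Periods per year m = 2; per-period yield y/m = 0.010500
Number of cashflows N = 20
Cashflows (t years, CF_t, discount factor 1/(1+y/m)^(m*t), PV):
  t = 0.5000: CF_t = 32.500000, DF = 0.989609, PV = 32.162296
  t = 1.0000: CF_t = 32.500000, DF = 0.979326, PV = 31.828101
  t = 1.5000: CF_t = 32.500000, DF = 0.969150, PV = 31.497378
  t = 2.0000: CF_t = 32.500000, DF = 0.959080, PV = 31.170092
  t = 2.5000: CF_t = 32.500000, DF = 0.949114, PV = 30.846207
  t = 3.0000: CF_t = 32.500000, DF = 0.939252, PV = 30.525687
  t = 3.5000: CF_t = 32.500000, DF = 0.929492, PV = 30.208498
  t = 4.0000: CF_t = 32.500000, DF = 0.919834, PV = 29.894605
  t = 4.5000: CF_t = 32.500000, DF = 0.910276, PV = 29.583973
  t = 5.0000: CF_t = 32.500000, DF = 0.900818, PV = 29.276569
  t = 5.5000: CF_t = 32.500000, DF = 0.891457, PV = 28.972359
  t = 6.0000: CF_t = 32.500000, DF = 0.882194, PV = 28.671311
  t = 6.5000: CF_t = 32.500000, DF = 0.873027, PV = 28.373390
  t = 7.0000: CF_t = 32.500000, DF = 0.863956, PV = 28.078565
  t = 7.5000: CF_t = 32.500000, DF = 0.854979, PV = 27.786804
  t = 8.0000: CF_t = 32.500000, DF = 0.846095, PV = 27.498074
  t = 8.5000: CF_t = 32.500000, DF = 0.837303, PV = 27.212344
  t = 9.0000: CF_t = 32.500000, DF = 0.828603, PV = 26.929584
  t = 9.5000: CF_t = 32.500000, DF = 0.819993, PV = 26.649761
  t = 10.0000: CF_t = 1032.500000, DF = 0.811472, PV = 837.845041
Price P = sum_t PV_t = 1395.010641

Answer: Price = 1395.0106


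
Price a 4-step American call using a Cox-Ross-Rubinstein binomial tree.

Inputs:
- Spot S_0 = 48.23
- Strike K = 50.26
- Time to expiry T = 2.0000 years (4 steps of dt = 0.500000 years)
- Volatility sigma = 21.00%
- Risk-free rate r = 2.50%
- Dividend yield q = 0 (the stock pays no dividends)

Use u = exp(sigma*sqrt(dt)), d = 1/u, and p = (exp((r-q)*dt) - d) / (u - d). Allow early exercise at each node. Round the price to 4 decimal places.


Answer: Price = V(0,0) = 5.8524

Derivation:
dt = T/N = 0.500000
u = exp(sigma*sqrt(dt)) = 1.160084; d = 1/u = 0.862007
p = (exp((r-q)*dt) - d) / (u - d) = 0.505144
Discount per step: exp(-r*dt) = 0.987578
Stock lattice S(k, i) with i counting down-moves:
  k=0: S(0,0) = 48.2300
  k=1: S(1,0) = 55.9509; S(1,1) = 41.5746
  k=2: S(2,0) = 64.9077; S(2,1) = 48.2300; S(2,2) = 35.8376
  k=3: S(3,0) = 75.2984; S(3,1) = 55.9509; S(3,2) = 41.5746; S(3,3) = 30.8922
  k=4: S(4,0) = 87.3524; S(4,1) = 64.9077; S(4,2) = 48.2300; S(4,3) = 35.8376; S(4,4) = 26.6293
Terminal payoffs V(N, i) = max(S_T - K, 0):
  V(4,0) = 37.092437; V(4,1) = 14.647688; V(4,2) = 0.000000; V(4,3) = 0.000000; V(4,4) = 0.000000
Backward induction: V(k, i) = exp(-r*dt) * [p * V(k+1, i) + (1-p) * V(k+1, i+1)]; then take max(V_cont, immediate exercise) for American.
  V(3,0) = exp(-r*dt) * [p*37.092437 + (1-p)*14.647688] = 25.662711; exercise = 25.038371; V(3,0) = max -> 25.662711
  V(3,1) = exp(-r*dt) * [p*14.647688 + (1-p)*0.000000] = 7.307271; exercise = 5.690852; V(3,1) = max -> 7.307271
  V(3,2) = exp(-r*dt) * [p*0.000000 + (1-p)*0.000000] = 0.000000; exercise = 0.000000; V(3,2) = max -> 0.000000
  V(3,3) = exp(-r*dt) * [p*0.000000 + (1-p)*0.000000] = 0.000000; exercise = 0.000000; V(3,3) = max -> 0.000000
  V(2,0) = exp(-r*dt) * [p*25.662711 + (1-p)*7.307271] = 16.373451; exercise = 14.647688; V(2,0) = max -> 16.373451
  V(2,1) = exp(-r*dt) * [p*7.307271 + (1-p)*0.000000] = 3.645368; exercise = 0.000000; V(2,1) = max -> 3.645368
  V(2,2) = exp(-r*dt) * [p*0.000000 + (1-p)*0.000000] = 0.000000; exercise = 0.000000; V(2,2) = max -> 0.000000
  V(1,0) = exp(-r*dt) * [p*16.373451 + (1-p)*3.645368] = 9.949725; exercise = 5.690852; V(1,0) = max -> 9.949725
  V(1,1) = exp(-r*dt) * [p*3.645368 + (1-p)*0.000000] = 1.818559; exercise = 0.000000; V(1,1) = max -> 1.818559
  V(0,0) = exp(-r*dt) * [p*9.949725 + (1-p)*1.818559] = 5.852352; exercise = 0.000000; V(0,0) = max -> 5.852352


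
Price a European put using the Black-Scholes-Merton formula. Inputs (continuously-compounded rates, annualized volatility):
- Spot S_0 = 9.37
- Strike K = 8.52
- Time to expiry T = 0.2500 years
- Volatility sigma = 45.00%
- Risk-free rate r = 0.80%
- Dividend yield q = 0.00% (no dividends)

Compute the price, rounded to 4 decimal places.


Answer: Price = 0.4400

Derivation:
d1 = (ln(S/K) + (r - q + 0.5*sigma^2) * T) / (sigma * sqrt(T)) = 0.54404114
d2 = d1 - sigma * sqrt(T) = 0.31904114
exp(-rT) = 0.99800200; exp(-qT) = 1.00000000
P = K * exp(-rT) * N(-d2) - S_0 * exp(-qT) * N(-d1)
N(-d1) = 0.29320658; N(-d2) = 0.37484766
P = 8.5200 * 0.99800200 * 0.37484766 - 9.3700 * 1.00000000 * 0.29320658 = 0.4400


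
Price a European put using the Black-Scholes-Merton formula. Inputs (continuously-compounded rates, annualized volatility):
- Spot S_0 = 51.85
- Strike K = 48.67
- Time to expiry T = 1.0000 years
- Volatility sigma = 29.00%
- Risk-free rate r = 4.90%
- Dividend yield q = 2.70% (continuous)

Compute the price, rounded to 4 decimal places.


Answer: Price = 3.7554

Derivation:
d1 = (ln(S/K) + (r - q + 0.5*sigma^2) * T) / (sigma * sqrt(T)) = 0.43911073
d2 = d1 - sigma * sqrt(T) = 0.14911073
exp(-rT) = 0.95218113; exp(-qT) = 0.97336124
P = K * exp(-rT) * N(-d2) - S_0 * exp(-qT) * N(-d1)
N(-d1) = 0.33029065; N(-d2) = 0.44073313
P = 48.6700 * 0.95218113 * 0.44073313 - 51.8500 * 0.97336124 * 0.33029065 = 3.7554


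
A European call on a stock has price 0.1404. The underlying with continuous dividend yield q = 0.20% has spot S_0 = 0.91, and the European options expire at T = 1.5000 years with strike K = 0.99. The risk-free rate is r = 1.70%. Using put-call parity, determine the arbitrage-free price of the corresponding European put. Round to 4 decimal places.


Answer: Put price = 0.1982

Derivation:
Put-call parity: C - P = S_0 * exp(-qT) - K * exp(-rT).
S_0 * exp(-qT) = 0.9100 * 0.99700450 = 0.90727409
K * exp(-rT) = 0.9900 * 0.97482238 = 0.96507416
P = C - S*exp(-qT) + K*exp(-rT)
P = 0.1404 - 0.90727409 + 0.96507416 = 0.1982


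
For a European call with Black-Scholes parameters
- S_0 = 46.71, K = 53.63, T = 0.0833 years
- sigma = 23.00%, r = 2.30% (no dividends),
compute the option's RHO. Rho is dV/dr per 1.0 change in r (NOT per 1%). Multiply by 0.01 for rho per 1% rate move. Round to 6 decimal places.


Answer: Rho = 0.082548

Derivation:
d1 = -2.0190887940; d2 = -2.0854707946
phi(d1) = 0.0519591050; exp(-qT) = 1.0000000000; exp(-rT) = 0.9980859342
N(d2) = 0.0185132933
Rho = K*T*exp(-rT)*N(d2) = 53.6300 * 0.0833 * 0.9980859342 * 0.0185132933 = 0.082548


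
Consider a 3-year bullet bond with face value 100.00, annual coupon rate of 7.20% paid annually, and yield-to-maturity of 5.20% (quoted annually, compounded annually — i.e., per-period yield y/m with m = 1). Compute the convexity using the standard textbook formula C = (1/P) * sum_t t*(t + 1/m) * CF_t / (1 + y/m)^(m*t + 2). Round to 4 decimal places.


Coupon per period c = face * coupon_rate / m = 7.200000
Periods per year m = 1; per-period yield y/m = 0.052000
Number of cashflows N = 3
Cashflows (t years, CF_t, discount factor 1/(1+y/m)^(m*t), PV):
  t = 1.0000: CF_t = 7.200000, DF = 0.950570, PV = 6.844106
  t = 2.0000: CF_t = 7.200000, DF = 0.903584, PV = 6.505805
  t = 3.0000: CF_t = 107.200000, DF = 0.858920, PV = 92.076238
Price P = sum_t PV_t = 105.426149
Convexity numerator sum_t t*(t + 1/m) * CF_t / (1+y/m)^(m*t + 2):
  t = 1.0000: term = 12.368450
  t = 2.0000: term = 35.271245
  t = 3.0000: term = 998.383356
Convexity = (1/P) * sum = 1046.023051 / 105.426149 = 9.921856

Answer: Convexity = 9.9219


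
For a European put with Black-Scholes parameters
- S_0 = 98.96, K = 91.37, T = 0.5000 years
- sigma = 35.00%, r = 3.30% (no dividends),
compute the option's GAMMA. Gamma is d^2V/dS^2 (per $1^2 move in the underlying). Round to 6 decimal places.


d1 = 0.5128485115; d2 = 0.2653611381
phi(d1) = 0.3497819456; exp(-qT) = 1.0000000000; exp(-rT) = 0.9836353794
Gamma = exp(-qT) * phi(d1) / (S * sigma * sqrt(T)) = 1.0000000000 * 0.3497819456 / (98.9600 * 0.3500 * 0.7071067812) = 0.014282

Answer: Gamma = 0.014282


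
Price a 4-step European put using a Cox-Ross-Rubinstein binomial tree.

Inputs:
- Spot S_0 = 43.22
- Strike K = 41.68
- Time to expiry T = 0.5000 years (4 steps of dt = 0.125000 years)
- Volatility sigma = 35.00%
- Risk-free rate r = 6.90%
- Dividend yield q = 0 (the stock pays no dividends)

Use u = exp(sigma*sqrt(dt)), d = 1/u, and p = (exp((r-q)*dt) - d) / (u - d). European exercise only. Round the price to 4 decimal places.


Answer: Price = V(0,0) = 2.7823

Derivation:
dt = T/N = 0.125000
u = exp(sigma*sqrt(dt)) = 1.131726; d = 1/u = 0.883606
p = (exp((r-q)*dt) - d) / (u - d) = 0.504015
Discount per step: exp(-r*dt) = 0.991412
Stock lattice S(k, i) with i counting down-moves:
  k=0: S(0,0) = 43.2200
  k=1: S(1,0) = 48.9132; S(1,1) = 38.1895
  k=2: S(2,0) = 55.3563; S(2,1) = 43.2200; S(2,2) = 33.7445
  k=3: S(3,0) = 62.6482; S(3,1) = 48.9132; S(3,2) = 38.1895; S(3,3) = 29.8168
  k=4: S(4,0) = 70.9005; S(4,1) = 55.3563; S(4,2) = 43.2200; S(4,3) = 33.7445; S(4,4) = 26.3463
Terminal payoffs V(N, i) = max(K - S_T, 0):
  V(4,0) = 0.000000; V(4,1) = 0.000000; V(4,2) = 0.000000; V(4,3) = 7.935549; V(4,4) = 15.333680
Backward induction: V(k, i) = exp(-r*dt) * [p * V(k+1, i) + (1-p) * V(k+1, i+1)].
  V(3,0) = exp(-r*dt) * [p*0.000000 + (1-p)*0.000000] = 0.000000
  V(3,1) = exp(-r*dt) * [p*0.000000 + (1-p)*0.000000] = 0.000000
  V(3,2) = exp(-r*dt) * [p*0.000000 + (1-p)*7.935549] = 3.902110
  V(3,3) = exp(-r*dt) * [p*7.935549 + (1-p)*15.333680] = 11.505247
  V(2,0) = exp(-r*dt) * [p*0.000000 + (1-p)*0.000000] = 0.000000
  V(2,1) = exp(-r*dt) * [p*0.000000 + (1-p)*3.902110] = 1.918766
  V(2,2) = exp(-r*dt) * [p*3.902110 + (1-p)*11.505247] = 7.607253
  V(1,0) = exp(-r*dt) * [p*0.000000 + (1-p)*1.918766] = 0.943505
  V(1,1) = exp(-r*dt) * [p*1.918766 + (1-p)*7.607253] = 4.699460
  V(0,0) = exp(-r*dt) * [p*0.943505 + (1-p)*4.699460] = 2.782300


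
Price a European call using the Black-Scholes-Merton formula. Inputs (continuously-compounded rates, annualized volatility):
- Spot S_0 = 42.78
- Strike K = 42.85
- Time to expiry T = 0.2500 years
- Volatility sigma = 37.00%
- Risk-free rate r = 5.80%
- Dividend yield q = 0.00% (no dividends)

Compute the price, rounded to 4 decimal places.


Answer: Price = 3.4137

Derivation:
d1 = (ln(S/K) + (r - q + 0.5*sigma^2) * T) / (sigma * sqrt(T)) = 0.16204086
d2 = d1 - sigma * sqrt(T) = -0.02295914
exp(-rT) = 0.98560462; exp(-qT) = 1.00000000
C = S_0 * exp(-qT) * N(d1) - K * exp(-rT) * N(d2)
N(d1) = 0.56436316; N(d2) = 0.49084143
C = 42.7800 * 1.00000000 * 0.56436316 - 42.8500 * 0.98560462 * 0.49084143 = 3.4137


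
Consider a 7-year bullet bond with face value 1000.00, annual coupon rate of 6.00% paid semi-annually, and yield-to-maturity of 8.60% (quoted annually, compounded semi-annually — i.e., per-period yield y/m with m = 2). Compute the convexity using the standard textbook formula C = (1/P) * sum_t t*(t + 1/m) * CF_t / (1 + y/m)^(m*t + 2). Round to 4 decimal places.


Answer: Convexity = 36.6506

Derivation:
Coupon per period c = face * coupon_rate / m = 30.000000
Periods per year m = 2; per-period yield y/m = 0.043000
Number of cashflows N = 14
Cashflows (t years, CF_t, discount factor 1/(1+y/m)^(m*t), PV):
  t = 0.5000: CF_t = 30.000000, DF = 0.958773, PV = 28.763183
  t = 1.0000: CF_t = 30.000000, DF = 0.919245, PV = 27.577357
  t = 1.5000: CF_t = 30.000000, DF = 0.881347, PV = 26.440419
  t = 2.0000: CF_t = 30.000000, DF = 0.845012, PV = 25.350354
  t = 2.5000: CF_t = 30.000000, DF = 0.810174, PV = 24.305229
  t = 3.0000: CF_t = 30.000000, DF = 0.776773, PV = 23.303192
  t = 3.5000: CF_t = 30.000000, DF = 0.744749, PV = 22.342465
  t = 4.0000: CF_t = 30.000000, DF = 0.714045, PV = 21.421348
  t = 4.5000: CF_t = 30.000000, DF = 0.684607, PV = 20.538205
  t = 5.0000: CF_t = 30.000000, DF = 0.656382, PV = 19.691471
  t = 5.5000: CF_t = 30.000000, DF = 0.629322, PV = 18.879647
  t = 6.0000: CF_t = 30.000000, DF = 0.603376, PV = 18.101291
  t = 6.5000: CF_t = 30.000000, DF = 0.578501, PV = 17.355025
  t = 7.0000: CF_t = 1030.000000, DF = 0.554651, PV = 571.290374
Price P = sum_t PV_t = 865.359559
Convexity numerator sum_t t*(t + 1/m) * CF_t / (1+y/m)^(m*t + 2):
  t = 0.5000: term = 13.220209
  t = 1.0000: term = 38.025530
  t = 1.5000: term = 72.915686
  t = 2.0000: term = 116.515958
  t = 2.5000: term = 167.568491
  t = 3.0000: term = 224.924149
  t = 3.5000: term = 287.534866
  t = 4.0000: term = 354.446486
  t = 4.5000: term = 424.792050
  t = 5.0000: term = 497.785506
  t = 5.5000: term = 572.715827
  t = 6.0000: term = 648.941493
  t = 6.5000: term = 725.885339
  t = 7.0000: term = 27570.687343
Convexity = (1/P) * sum = 31715.958935 / 865.359559 = 36.650614


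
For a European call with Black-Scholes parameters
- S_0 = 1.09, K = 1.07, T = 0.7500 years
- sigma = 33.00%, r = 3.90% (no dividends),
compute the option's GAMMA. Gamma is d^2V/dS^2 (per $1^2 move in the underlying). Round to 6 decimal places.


Answer: Gamma = 1.220578

Derivation:
d1 = 0.3100425103; d2 = 0.0242541271
phi(d1) = 0.3802213437; exp(-qT) = 1.0000000000; exp(-rT) = 0.9711736407
Gamma = exp(-qT) * phi(d1) / (S * sigma * sqrt(T)) = 1.0000000000 * 0.3802213437 / (1.0900 * 0.3300 * 0.8660254038) = 1.220578


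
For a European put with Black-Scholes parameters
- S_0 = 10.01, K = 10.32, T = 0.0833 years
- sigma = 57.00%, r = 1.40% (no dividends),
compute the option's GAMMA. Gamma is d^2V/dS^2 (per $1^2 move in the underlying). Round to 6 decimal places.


Answer: Gamma = 0.241143

Derivation:
d1 = -0.0960470357; d2 = -0.2605589502
phi(d1) = 0.3971063898; exp(-qT) = 1.0000000000; exp(-rT) = 0.9988344797
Gamma = exp(-qT) * phi(d1) / (S * sigma * sqrt(T)) = 1.0000000000 * 0.3971063898 / (10.0100 * 0.5700 * 0.2886173938) = 0.241143


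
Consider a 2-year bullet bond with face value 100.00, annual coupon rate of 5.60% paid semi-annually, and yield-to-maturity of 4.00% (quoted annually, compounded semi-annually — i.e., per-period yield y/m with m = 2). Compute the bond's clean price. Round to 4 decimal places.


Answer: Price = 103.0462

Derivation:
Coupon per period c = face * coupon_rate / m = 2.800000
Periods per year m = 2; per-period yield y/m = 0.020000
Number of cashflows N = 4
Cashflows (t years, CF_t, discount factor 1/(1+y/m)^(m*t), PV):
  t = 0.5000: CF_t = 2.800000, DF = 0.980392, PV = 2.745098
  t = 1.0000: CF_t = 2.800000, DF = 0.961169, PV = 2.691273
  t = 1.5000: CF_t = 2.800000, DF = 0.942322, PV = 2.638503
  t = 2.0000: CF_t = 102.800000, DF = 0.923845, PV = 94.971310
Price P = sum_t PV_t = 103.046183


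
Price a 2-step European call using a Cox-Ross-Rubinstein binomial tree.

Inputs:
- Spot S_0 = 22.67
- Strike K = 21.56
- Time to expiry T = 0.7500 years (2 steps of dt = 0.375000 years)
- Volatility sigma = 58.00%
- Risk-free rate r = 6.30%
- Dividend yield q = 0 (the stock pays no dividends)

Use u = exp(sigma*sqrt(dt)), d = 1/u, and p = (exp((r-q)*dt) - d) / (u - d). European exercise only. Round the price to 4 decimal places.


dt = T/N = 0.375000
u = exp(sigma*sqrt(dt)) = 1.426432; d = 1/u = 0.701050
p = (exp((r-q)*dt) - d) / (u - d) = 0.445085
Discount per step: exp(-r*dt) = 0.976652
Stock lattice S(k, i) with i counting down-moves:
  k=0: S(0,0) = 22.6700
  k=1: S(1,0) = 32.3372; S(1,1) = 15.8928
  k=2: S(2,0) = 46.1268; S(2,1) = 22.6700; S(2,2) = 11.1417
Terminal payoffs V(N, i) = max(S_T - K, 0):
  V(2,0) = 24.566817; V(2,1) = 1.110000; V(2,2) = 0.000000
Backward induction: V(k, i) = exp(-r*dt) * [p * V(k+1, i) + (1-p) * V(k+1, i+1)].
  V(1,0) = exp(-r*dt) * [p*24.566817 + (1-p)*1.110000] = 11.280592
  V(1,1) = exp(-r*dt) * [p*1.110000 + (1-p)*0.000000] = 0.482509
  V(0,0) = exp(-r*dt) * [p*11.280592 + (1-p)*0.482509] = 5.165092

Answer: Price = V(0,0) = 5.1651
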